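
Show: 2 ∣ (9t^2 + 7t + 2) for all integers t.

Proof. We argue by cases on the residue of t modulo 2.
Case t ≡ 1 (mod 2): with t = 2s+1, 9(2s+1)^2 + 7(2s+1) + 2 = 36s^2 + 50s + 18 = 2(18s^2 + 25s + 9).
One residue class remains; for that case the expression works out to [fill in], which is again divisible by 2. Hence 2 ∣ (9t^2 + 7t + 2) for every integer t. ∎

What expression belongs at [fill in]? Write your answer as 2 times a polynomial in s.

2(18s^2 + 7s + 1)

Only t ≡ 0 (mod 2) is unaccounted for. Put t = 2s:
9(2s)^2 + 7(2s) + 2 expands to 36s^2 + 14s + 2,
and factoring out 2 leaves 2(18s^2 + 7s + 1).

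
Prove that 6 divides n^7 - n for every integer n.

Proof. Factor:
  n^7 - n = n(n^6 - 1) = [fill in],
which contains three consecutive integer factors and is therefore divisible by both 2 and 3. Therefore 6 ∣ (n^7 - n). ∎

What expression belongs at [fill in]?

n^6 - 1 = (n^2 - 1)(n^4 + n^2 + 1), and n^2 - 1 = (n-1)(n+1).
So n(n^6 - 1) = (n - 1)n(n + 1)(n^4 + n^2 + 1).

(n - 1)n(n + 1)(n^4 + n^2 + 1)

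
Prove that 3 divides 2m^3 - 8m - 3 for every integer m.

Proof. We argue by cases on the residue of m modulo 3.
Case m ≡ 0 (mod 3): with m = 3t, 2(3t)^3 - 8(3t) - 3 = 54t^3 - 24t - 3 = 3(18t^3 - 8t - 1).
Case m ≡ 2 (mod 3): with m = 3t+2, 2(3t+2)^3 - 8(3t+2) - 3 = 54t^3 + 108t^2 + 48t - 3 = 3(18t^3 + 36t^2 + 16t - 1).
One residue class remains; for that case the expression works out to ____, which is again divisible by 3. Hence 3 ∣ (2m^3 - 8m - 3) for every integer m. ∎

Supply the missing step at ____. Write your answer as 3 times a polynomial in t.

Only m ≡ 1 (mod 3) is unaccounted for. Put m = 3t+1:
2(3t+1)^3 - 8(3t+1) - 3 expands to 54t^3 + 54t^2 - 6t - 9,
and factoring out 3 leaves 3(18t^3 + 18t^2 - 2t - 3).

3(18t^3 + 18t^2 - 2t - 3)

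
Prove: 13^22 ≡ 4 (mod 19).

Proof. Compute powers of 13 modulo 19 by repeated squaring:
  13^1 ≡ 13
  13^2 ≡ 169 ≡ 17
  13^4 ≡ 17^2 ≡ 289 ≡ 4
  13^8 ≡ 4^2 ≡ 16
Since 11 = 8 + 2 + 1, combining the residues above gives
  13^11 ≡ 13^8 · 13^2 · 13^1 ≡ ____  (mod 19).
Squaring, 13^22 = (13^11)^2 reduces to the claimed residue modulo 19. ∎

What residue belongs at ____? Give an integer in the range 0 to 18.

Multiply the listed residues: 16 · 17 · 13 = 272 → 3536.
Reducing modulo 19: 3536 = 186·19 + 2, so 13^11 ≡ 2.

2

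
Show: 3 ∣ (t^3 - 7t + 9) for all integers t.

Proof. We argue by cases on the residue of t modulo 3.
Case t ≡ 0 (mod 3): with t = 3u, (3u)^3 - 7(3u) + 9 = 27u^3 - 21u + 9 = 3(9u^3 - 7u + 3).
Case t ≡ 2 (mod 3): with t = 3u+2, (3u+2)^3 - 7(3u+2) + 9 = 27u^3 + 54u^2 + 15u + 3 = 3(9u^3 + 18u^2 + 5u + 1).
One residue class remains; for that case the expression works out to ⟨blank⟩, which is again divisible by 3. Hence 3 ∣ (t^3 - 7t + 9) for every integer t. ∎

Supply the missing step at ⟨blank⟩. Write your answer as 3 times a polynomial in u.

The residues treated are {0, 2}, so the missing case is t ≡ 1 (mod 3); write t = 3u+1.
Then (3u+1)^3 - 7(3u+1) + 9 = 27u^3 + 27u^2 - 12u + 3 = 3(9u^3 + 9u^2 - 4u + 1).

3(9u^3 + 9u^2 - 4u + 1)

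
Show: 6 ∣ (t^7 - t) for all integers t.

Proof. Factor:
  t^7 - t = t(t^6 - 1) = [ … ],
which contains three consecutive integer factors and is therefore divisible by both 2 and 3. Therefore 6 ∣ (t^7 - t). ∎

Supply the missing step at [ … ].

t^6 - 1 = (t^2 - 1)(t^4 + t^2 + 1), and t^2 - 1 = (t-1)(t+1).
So t(t^6 - 1) = (t - 1)t(t + 1)(t^4 + t^2 + 1).

(t - 1)t(t + 1)(t^4 + t^2 + 1)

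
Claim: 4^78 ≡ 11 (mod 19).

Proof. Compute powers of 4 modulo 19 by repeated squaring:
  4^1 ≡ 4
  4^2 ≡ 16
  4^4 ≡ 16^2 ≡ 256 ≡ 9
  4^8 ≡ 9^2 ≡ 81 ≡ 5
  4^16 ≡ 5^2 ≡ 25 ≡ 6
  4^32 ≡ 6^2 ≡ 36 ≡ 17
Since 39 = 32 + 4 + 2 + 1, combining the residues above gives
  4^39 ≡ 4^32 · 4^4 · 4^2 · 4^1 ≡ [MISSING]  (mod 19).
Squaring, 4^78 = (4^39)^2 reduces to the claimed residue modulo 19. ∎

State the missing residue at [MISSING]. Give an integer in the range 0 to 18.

Multiply the listed residues: 17 · 9 · 16 · 4 = 153 → 2448 → 9792.
Reducing modulo 19: 9792 = 515·19 + 7, so 4^39 ≡ 7.

7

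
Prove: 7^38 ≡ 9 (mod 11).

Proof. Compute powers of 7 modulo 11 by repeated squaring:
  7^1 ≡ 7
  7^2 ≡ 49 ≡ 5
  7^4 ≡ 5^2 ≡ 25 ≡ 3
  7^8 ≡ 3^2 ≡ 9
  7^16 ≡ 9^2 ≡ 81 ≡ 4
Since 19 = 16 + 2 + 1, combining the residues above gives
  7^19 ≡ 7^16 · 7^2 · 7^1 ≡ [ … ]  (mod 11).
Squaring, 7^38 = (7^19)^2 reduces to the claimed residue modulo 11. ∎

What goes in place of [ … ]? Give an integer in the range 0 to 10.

8

Multiply the listed residues: 4 · 5 · 7 = 20 → 140.
Reducing modulo 11: 140 = 12·11 + 8, so 7^19 ≡ 8.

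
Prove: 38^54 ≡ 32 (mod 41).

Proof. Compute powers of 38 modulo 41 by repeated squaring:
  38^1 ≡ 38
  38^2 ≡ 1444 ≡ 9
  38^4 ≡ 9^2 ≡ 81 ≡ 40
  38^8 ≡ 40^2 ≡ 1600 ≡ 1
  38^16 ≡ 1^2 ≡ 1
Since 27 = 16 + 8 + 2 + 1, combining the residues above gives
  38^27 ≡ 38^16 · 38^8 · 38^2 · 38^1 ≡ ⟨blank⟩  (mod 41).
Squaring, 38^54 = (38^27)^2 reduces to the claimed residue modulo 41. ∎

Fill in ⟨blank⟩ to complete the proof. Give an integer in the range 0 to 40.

38^16 · 38^8 · 38^2 · 38^1 ≡ 1 · 1 · 9 · 38 = 342.
342 mod 41 = 14, so 38^27 ≡ 14 (mod 41).

14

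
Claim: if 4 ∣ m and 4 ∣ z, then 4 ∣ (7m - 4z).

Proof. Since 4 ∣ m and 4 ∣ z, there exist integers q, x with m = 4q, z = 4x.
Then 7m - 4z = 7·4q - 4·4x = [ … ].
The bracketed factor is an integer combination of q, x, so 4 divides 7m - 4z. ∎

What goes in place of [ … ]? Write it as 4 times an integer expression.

Pull the common 4 out of every term: 7·4q - 4·4x = 4(7q - 4x).
7q - 4x is an integer, which exhibits the divisibility.

4(7q - 4x)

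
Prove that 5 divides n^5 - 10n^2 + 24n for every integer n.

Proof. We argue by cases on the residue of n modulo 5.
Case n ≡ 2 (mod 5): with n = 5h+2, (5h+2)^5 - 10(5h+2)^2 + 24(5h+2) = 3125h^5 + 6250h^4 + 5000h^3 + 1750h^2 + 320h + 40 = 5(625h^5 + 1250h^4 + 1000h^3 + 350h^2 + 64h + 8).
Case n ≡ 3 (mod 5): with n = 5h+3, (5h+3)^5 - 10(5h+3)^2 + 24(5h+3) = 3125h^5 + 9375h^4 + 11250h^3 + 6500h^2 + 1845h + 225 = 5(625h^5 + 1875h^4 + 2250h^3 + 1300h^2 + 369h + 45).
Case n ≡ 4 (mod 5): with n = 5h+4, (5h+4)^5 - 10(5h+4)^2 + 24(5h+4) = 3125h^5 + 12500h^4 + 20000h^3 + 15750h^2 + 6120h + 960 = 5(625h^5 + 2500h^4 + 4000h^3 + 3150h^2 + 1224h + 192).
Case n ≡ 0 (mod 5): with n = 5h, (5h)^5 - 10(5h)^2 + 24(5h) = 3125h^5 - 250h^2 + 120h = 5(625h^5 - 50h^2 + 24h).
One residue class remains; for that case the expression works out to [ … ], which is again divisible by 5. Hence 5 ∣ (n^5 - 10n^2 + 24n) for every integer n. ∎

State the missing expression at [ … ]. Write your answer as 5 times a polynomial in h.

5(625h^5 + 625h^4 + 250h^3 + 9h + 3)

The residues treated are {2, 3, 4, 0}, so the missing case is n ≡ 1 (mod 5); write n = 5h+1.
Then (5h+1)^5 - 10(5h+1)^2 + 24(5h+1) = 3125h^5 + 3125h^4 + 1250h^3 + 45h + 15 = 5(625h^5 + 625h^4 + 250h^3 + 9h + 3).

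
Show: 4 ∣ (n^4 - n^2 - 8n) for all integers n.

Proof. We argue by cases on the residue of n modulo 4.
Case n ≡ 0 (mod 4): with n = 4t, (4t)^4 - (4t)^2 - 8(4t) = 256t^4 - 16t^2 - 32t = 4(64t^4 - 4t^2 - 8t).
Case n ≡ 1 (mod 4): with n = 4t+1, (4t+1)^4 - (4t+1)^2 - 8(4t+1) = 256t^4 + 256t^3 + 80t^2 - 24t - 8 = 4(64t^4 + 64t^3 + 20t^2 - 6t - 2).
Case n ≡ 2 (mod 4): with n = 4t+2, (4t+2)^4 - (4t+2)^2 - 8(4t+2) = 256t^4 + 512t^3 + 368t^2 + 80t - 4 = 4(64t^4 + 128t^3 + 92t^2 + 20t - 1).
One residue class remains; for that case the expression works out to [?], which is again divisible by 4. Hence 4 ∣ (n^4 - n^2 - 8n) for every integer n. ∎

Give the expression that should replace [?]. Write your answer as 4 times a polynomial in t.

4(64t^4 + 192t^3 + 212t^2 + 94t + 12)

Only n ≡ 3 (mod 4) is unaccounted for. Put n = 4t+3:
(4t+3)^4 - (4t+3)^2 - 8(4t+3) expands to 256t^4 + 768t^3 + 848t^2 + 376t + 48,
and factoring out 4 leaves 4(64t^4 + 192t^3 + 212t^2 + 94t + 12).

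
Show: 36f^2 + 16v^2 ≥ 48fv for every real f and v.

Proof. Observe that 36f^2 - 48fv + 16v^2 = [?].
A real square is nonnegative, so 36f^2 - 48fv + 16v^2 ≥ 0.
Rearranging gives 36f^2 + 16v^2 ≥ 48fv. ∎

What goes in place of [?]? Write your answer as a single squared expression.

36f^2 - 48fv + 16v^2 is a perfect-square trinomial: the outer terms are (6f)^2 and (4v)^2, and the cross term is -2·6f·4v.
So 36f^2 - 48fv + 16v^2 = (6f - 4v)^2 ≥ 0.

(6f - 4v)^2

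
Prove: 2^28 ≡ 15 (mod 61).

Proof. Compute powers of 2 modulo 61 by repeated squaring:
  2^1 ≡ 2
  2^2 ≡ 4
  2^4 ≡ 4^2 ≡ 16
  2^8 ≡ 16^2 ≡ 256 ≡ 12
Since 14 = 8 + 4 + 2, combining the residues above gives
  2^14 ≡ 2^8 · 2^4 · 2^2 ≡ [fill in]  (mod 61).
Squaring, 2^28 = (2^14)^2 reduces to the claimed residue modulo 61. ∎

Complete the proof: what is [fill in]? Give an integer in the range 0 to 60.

36

Multiply the listed residues: 12 · 16 · 4 = 192 → 768.
Reducing modulo 61: 768 = 12·61 + 36, so 2^14 ≡ 36.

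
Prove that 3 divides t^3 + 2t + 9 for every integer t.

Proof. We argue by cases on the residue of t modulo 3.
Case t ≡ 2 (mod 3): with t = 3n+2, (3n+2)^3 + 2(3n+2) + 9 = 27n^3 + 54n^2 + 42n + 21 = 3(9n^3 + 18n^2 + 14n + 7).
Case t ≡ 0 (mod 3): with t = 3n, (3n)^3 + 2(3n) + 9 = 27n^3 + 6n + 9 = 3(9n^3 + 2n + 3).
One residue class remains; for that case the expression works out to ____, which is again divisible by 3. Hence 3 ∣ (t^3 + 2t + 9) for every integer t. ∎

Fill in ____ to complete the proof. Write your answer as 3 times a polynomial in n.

The residues treated are {2, 0}, so the missing case is t ≡ 1 (mod 3); write t = 3n+1.
Then (3n+1)^3 + 2(3n+1) + 9 = 27n^3 + 27n^2 + 15n + 12 = 3(9n^3 + 9n^2 + 5n + 4).

3(9n^3 + 9n^2 + 5n + 4)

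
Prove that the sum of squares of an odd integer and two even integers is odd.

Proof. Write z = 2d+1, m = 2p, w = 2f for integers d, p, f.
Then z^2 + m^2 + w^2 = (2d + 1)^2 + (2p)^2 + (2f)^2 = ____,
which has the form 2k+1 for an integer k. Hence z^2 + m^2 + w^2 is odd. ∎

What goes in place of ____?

(2d + 1)^2 + (2p)^2 + (2f)^2 = 4d^2 + 4d + 4f^2 + 4p^2 + 1
= 2(2d^2 + 2d + 2f^2 + 2p^2) + 1.
Since 2d^2 + 2d + 2f^2 + 2p^2 is an integer, the sum of squares is of the form 2k+1 for an integer k.

2(2d^2 + 2d + 2f^2 + 2p^2) + 1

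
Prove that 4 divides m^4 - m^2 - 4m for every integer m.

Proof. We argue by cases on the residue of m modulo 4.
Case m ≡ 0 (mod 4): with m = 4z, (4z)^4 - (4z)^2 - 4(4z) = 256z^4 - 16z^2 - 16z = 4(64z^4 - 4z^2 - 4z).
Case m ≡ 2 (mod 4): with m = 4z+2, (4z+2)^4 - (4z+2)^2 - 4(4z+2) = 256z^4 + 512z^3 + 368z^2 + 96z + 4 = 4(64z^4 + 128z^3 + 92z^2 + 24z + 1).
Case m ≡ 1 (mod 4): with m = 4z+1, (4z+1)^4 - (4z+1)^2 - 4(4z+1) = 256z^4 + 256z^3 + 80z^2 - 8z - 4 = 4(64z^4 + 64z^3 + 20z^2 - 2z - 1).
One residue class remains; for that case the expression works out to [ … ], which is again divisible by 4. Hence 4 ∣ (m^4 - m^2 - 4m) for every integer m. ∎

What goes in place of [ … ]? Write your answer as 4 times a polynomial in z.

4(64z^4 + 192z^3 + 212z^2 + 98z + 15)

The residues treated are {0, 2, 1}, so the missing case is m ≡ 3 (mod 4); write m = 4z+3.
Then (4z+3)^4 - (4z+3)^2 - 4(4z+3) = 256z^4 + 768z^3 + 848z^2 + 392z + 60 = 4(64z^4 + 192z^3 + 212z^2 + 98z + 15).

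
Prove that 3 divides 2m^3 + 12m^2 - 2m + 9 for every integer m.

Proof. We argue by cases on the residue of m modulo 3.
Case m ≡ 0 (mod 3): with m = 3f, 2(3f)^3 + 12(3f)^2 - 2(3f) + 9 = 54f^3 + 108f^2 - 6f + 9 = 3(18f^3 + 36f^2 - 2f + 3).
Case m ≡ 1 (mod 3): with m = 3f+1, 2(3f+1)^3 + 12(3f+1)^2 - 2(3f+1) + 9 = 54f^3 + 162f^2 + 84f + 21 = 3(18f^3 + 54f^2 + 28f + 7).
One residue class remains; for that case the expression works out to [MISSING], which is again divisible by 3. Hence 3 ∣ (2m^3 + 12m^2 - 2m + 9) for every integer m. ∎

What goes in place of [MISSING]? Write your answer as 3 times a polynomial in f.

Only m ≡ 2 (mod 3) is unaccounted for. Put m = 3f+2:
2(3f+2)^3 + 12(3f+2)^2 - 2(3f+2) + 9 expands to 54f^3 + 216f^2 + 210f + 69,
and factoring out 3 leaves 3(18f^3 + 72f^2 + 70f + 23).

3(18f^3 + 72f^2 + 70f + 23)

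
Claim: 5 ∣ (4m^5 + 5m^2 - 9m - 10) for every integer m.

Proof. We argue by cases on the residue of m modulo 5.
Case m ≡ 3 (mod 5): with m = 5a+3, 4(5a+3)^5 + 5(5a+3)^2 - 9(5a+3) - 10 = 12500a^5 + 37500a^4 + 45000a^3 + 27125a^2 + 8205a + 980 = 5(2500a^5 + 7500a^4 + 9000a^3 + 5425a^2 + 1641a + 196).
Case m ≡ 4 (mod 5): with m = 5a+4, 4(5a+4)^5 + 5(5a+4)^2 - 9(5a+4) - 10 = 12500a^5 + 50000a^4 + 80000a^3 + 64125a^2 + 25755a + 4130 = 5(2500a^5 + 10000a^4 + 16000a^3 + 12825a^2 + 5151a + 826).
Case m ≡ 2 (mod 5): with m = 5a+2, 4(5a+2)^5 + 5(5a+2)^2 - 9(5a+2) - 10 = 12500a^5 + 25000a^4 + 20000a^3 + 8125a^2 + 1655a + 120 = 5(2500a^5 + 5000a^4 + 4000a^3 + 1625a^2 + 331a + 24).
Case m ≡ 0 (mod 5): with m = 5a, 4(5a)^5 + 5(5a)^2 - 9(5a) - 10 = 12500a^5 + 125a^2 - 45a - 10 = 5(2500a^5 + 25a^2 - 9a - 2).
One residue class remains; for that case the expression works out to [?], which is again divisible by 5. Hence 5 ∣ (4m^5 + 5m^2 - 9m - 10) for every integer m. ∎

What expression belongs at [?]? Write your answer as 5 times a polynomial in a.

Only m ≡ 1 (mod 5) is unaccounted for. Put m = 5a+1:
4(5a+1)^5 + 5(5a+1)^2 - 9(5a+1) - 10 expands to 12500a^5 + 12500a^4 + 5000a^3 + 1125a^2 + 105a - 10,
and factoring out 5 leaves 5(2500a^5 + 2500a^4 + 1000a^3 + 225a^2 + 21a - 2).

5(2500a^5 + 2500a^4 + 1000a^3 + 225a^2 + 21a - 2)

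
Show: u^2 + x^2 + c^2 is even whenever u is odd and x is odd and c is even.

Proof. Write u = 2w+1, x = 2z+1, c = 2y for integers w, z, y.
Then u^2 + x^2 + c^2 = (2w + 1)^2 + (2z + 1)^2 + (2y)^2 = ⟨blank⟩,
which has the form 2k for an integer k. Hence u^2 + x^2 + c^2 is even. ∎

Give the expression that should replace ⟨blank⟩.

(2w + 1)^2 + (2z + 1)^2 + (2y)^2 = 4w^2 + 4w + 4y^2 + 4z^2 + 4z + 2
= 2(2w^2 + 2w + 2y^2 + 2z^2 + 2z + 1).
Since 2w^2 + 2w + 2y^2 + 2z^2 + 2z + 1 is an integer, the sum of squares is of the form 2k for an integer k.

2(2w^2 + 2w + 2y^2 + 2z^2 + 2z + 1)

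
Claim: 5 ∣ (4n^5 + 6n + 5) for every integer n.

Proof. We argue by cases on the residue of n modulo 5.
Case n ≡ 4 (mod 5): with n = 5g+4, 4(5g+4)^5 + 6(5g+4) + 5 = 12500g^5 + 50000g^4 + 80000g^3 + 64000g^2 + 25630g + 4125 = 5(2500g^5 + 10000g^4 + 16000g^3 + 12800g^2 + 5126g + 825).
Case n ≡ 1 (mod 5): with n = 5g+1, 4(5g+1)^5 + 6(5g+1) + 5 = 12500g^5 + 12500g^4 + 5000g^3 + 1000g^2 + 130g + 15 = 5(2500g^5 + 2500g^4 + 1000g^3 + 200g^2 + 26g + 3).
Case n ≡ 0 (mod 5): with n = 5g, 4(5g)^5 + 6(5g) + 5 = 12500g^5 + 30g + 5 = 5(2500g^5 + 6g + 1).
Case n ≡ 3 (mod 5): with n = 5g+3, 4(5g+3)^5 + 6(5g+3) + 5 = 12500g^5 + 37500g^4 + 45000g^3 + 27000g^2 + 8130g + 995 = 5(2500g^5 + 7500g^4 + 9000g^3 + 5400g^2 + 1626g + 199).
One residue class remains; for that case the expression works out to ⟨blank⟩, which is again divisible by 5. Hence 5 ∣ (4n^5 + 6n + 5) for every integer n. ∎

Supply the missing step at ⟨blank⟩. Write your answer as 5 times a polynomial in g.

The residues treated are {4, 1, 0, 3}, so the missing case is n ≡ 2 (mod 5); write n = 5g+2.
Then 4(5g+2)^5 + 6(5g+2) + 5 = 12500g^5 + 25000g^4 + 20000g^3 + 8000g^2 + 1630g + 145 = 5(2500g^5 + 5000g^4 + 4000g^3 + 1600g^2 + 326g + 29).

5(2500g^5 + 5000g^4 + 4000g^3 + 1600g^2 + 326g + 29)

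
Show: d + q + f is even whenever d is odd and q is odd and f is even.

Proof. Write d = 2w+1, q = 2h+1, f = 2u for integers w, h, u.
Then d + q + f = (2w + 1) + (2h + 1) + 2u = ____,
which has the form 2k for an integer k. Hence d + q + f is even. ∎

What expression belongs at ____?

2(h + u + w + 1)

(2w + 1) + (2h + 1) + 2u = 2h + 2u + 2w + 2
= 2(h + u + w + 1).
Since h + u + w + 1 is an integer, the sum is of the form 2k for an integer k.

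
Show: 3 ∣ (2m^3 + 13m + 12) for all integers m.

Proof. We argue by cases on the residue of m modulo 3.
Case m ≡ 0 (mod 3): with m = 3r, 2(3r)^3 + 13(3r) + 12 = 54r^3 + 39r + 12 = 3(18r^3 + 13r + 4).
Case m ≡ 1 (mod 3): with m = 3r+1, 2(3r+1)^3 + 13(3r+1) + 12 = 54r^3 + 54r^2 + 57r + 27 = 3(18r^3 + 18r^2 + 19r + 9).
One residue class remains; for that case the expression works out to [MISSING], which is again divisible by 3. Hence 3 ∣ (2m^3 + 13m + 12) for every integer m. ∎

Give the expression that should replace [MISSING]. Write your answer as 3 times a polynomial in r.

3(18r^3 + 36r^2 + 37r + 18)

Only m ≡ 2 (mod 3) is unaccounted for. Put m = 3r+2:
2(3r+2)^3 + 13(3r+2) + 12 expands to 54r^3 + 108r^2 + 111r + 54,
and factoring out 3 leaves 3(18r^3 + 36r^2 + 37r + 18).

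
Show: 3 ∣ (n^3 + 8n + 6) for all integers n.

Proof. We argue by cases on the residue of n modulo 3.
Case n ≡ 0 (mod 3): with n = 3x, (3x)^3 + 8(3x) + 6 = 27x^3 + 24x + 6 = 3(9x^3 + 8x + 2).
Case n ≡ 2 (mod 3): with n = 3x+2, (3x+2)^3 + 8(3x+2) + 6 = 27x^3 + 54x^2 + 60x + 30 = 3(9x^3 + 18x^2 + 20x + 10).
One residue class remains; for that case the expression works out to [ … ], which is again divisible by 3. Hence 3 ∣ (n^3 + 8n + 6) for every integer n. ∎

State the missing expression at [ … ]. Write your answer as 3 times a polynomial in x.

The residues treated are {0, 2}, so the missing case is n ≡ 1 (mod 3); write n = 3x+1.
Then (3x+1)^3 + 8(3x+1) + 6 = 27x^3 + 27x^2 + 33x + 15 = 3(9x^3 + 9x^2 + 11x + 5).

3(9x^3 + 9x^2 + 11x + 5)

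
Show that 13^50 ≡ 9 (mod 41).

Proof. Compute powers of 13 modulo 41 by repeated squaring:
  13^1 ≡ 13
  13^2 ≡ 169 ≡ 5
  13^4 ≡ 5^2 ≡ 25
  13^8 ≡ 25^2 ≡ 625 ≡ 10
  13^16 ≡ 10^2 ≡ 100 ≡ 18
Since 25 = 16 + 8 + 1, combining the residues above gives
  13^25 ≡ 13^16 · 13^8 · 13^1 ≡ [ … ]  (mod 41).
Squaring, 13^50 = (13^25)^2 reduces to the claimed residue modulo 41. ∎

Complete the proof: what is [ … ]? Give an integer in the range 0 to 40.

3

13^16 · 13^8 · 13^1 ≡ 18 · 10 · 13 = 2340.
2340 mod 41 = 3, so 13^25 ≡ 3 (mod 41).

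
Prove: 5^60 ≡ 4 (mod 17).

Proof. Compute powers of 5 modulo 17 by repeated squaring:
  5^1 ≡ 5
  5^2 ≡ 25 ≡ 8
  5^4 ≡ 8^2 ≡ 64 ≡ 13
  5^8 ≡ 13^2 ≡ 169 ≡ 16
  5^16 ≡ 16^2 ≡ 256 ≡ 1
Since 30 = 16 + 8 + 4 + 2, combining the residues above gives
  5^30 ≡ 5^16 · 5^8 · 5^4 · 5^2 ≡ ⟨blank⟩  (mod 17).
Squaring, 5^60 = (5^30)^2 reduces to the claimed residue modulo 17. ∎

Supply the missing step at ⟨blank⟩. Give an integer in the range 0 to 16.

5^16 · 5^8 · 5^4 · 5^2 ≡ 1 · 16 · 13 · 8 = 1664.
1664 mod 17 = 15, so 5^30 ≡ 15 (mod 17).

15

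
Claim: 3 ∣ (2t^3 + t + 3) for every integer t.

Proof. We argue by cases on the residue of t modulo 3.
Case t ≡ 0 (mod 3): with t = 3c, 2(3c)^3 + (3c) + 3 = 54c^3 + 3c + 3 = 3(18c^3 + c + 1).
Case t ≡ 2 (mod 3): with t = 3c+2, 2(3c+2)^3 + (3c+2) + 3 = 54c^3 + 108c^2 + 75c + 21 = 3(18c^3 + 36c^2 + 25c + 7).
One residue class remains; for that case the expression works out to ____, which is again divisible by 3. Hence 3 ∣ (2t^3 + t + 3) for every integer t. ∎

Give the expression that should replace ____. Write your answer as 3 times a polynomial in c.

3(18c^3 + 18c^2 + 7c + 2)

The residues treated are {0, 2}, so the missing case is t ≡ 1 (mod 3); write t = 3c+1.
Then 2(3c+1)^3 + (3c+1) + 3 = 54c^3 + 54c^2 + 21c + 6 = 3(18c^3 + 18c^2 + 7c + 2).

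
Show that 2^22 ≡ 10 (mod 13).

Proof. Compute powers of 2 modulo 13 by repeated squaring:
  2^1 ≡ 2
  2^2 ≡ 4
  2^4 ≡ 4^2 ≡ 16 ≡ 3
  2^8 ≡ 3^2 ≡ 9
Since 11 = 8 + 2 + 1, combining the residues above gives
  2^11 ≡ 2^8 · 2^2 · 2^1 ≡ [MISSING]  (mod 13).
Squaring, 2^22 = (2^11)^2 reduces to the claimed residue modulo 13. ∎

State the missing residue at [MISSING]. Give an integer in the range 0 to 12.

Multiply the listed residues: 9 · 4 · 2 = 36 → 72.
Reducing modulo 13: 72 = 5·13 + 7, so 2^11 ≡ 7.

7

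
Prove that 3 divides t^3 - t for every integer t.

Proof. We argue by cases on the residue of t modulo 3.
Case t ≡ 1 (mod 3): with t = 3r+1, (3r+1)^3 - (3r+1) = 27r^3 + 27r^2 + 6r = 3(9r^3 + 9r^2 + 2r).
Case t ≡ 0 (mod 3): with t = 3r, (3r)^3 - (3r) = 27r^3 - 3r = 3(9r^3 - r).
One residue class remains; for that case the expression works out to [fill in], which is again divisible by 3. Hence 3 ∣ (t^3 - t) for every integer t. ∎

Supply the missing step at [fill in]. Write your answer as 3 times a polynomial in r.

3(9r^3 + 18r^2 + 11r + 2)

Only t ≡ 2 (mod 3) is unaccounted for. Put t = 3r+2:
(3r+2)^3 - (3r+2) expands to 27r^3 + 54r^2 + 33r + 6,
and factoring out 3 leaves 3(9r^3 + 18r^2 + 11r + 2).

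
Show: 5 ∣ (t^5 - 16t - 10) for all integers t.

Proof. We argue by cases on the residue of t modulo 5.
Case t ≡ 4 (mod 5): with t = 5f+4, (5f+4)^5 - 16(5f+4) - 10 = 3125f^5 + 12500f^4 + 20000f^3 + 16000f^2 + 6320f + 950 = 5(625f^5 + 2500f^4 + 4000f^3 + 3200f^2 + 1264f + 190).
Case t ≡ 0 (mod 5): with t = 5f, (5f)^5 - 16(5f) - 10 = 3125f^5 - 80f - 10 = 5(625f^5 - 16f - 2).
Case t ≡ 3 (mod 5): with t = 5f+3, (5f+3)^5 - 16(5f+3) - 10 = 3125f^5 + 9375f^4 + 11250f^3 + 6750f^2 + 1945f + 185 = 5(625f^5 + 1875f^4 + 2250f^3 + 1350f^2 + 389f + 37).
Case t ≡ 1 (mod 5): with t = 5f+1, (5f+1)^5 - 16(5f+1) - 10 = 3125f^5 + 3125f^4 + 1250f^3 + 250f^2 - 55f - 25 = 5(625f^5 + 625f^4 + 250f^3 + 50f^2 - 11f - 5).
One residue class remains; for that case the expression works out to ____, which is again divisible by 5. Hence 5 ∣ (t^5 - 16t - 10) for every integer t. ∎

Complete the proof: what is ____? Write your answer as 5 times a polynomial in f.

Only t ≡ 2 (mod 5) is unaccounted for. Put t = 5f+2:
(5f+2)^5 - 16(5f+2) - 10 expands to 3125f^5 + 6250f^4 + 5000f^3 + 2000f^2 + 320f - 10,
and factoring out 5 leaves 5(625f^5 + 1250f^4 + 1000f^3 + 400f^2 + 64f - 2).

5(625f^5 + 1250f^4 + 1000f^3 + 400f^2 + 64f - 2)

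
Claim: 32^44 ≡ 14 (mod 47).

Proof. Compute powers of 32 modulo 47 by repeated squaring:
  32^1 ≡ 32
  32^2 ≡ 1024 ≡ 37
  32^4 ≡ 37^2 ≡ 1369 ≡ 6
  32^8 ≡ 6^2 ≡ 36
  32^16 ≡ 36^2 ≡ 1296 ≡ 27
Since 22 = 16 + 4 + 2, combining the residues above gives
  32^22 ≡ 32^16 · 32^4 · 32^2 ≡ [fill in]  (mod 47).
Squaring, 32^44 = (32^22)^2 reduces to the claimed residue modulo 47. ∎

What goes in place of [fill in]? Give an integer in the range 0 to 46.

Multiply the listed residues: 27 · 6 · 37 = 162 → 5994.
Reducing modulo 47: 5994 = 127·47 + 25, so 32^22 ≡ 25.

25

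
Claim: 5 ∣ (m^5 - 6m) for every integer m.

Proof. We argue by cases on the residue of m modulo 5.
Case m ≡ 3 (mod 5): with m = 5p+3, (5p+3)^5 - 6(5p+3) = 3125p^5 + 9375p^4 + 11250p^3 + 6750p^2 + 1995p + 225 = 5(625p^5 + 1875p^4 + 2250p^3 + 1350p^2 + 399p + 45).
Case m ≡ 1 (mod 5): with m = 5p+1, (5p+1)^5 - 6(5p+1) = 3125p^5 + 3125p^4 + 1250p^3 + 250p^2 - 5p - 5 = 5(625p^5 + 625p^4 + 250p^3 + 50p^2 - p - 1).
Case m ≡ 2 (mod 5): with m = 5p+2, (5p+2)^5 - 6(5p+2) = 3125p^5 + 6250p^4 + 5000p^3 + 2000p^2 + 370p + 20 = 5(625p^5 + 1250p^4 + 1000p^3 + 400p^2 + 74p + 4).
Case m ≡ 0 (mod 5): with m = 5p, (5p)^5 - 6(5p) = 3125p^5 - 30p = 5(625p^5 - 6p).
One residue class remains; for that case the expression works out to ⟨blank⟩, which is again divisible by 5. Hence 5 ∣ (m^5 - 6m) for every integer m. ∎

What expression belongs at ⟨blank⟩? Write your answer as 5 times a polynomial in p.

Only m ≡ 4 (mod 5) is unaccounted for. Put m = 5p+4:
(5p+4)^5 - 6(5p+4) expands to 3125p^5 + 12500p^4 + 20000p^3 + 16000p^2 + 6370p + 1000,
and factoring out 5 leaves 5(625p^5 + 2500p^4 + 4000p^3 + 3200p^2 + 1274p + 200).

5(625p^5 + 2500p^4 + 4000p^3 + 3200p^2 + 1274p + 200)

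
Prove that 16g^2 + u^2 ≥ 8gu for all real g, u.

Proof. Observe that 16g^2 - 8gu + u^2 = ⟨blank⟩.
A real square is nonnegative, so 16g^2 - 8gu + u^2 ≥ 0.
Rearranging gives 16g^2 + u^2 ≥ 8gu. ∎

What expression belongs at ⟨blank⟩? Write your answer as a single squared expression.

The leading and trailing coefficients are 4^2 and 1^2, and 8 = 2·4·1, so the trinomial is (4g - u)^2.
Hence 16g^2 - 8gu + u^2 ≥ 0.

(4g - u)^2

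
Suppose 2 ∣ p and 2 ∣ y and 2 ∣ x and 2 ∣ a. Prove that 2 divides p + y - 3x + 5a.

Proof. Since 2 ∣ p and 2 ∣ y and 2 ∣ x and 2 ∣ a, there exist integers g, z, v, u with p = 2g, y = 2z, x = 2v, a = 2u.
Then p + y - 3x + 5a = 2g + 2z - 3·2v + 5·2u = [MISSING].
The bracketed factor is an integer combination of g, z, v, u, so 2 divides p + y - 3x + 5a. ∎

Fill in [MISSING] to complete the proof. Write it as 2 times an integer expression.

2(g + 5u - 3v + z)

Pull the common 2 out of every term: 2g + 2z - 3·2v + 5·2u = 2(g + 5u - 3v + z).
g + 5u - 3v + z is an integer, which exhibits the divisibility.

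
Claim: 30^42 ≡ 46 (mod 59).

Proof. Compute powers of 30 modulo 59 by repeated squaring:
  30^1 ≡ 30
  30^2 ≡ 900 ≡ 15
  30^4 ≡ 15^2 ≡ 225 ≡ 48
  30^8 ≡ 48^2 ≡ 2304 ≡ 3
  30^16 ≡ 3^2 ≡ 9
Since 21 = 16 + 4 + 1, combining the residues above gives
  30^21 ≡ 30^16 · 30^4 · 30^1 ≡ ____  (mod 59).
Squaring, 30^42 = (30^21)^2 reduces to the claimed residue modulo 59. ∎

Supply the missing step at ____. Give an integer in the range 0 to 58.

39

Multiply the listed residues: 9 · 48 · 30 = 432 → 12960.
Reducing modulo 59: 12960 = 219·59 + 39, so 30^21 ≡ 39.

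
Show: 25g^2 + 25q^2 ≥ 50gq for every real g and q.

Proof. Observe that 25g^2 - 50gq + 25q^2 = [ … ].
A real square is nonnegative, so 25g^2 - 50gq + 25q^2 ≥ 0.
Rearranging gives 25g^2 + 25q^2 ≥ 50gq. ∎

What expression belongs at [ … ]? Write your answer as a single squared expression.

The leading and trailing coefficients are 5^2 and 5^2, and 50 = 2·5·5, so the trinomial is (5g - 5q)^2.
Hence 25g^2 - 50gq + 25q^2 ≥ 0.

(5g - 5q)^2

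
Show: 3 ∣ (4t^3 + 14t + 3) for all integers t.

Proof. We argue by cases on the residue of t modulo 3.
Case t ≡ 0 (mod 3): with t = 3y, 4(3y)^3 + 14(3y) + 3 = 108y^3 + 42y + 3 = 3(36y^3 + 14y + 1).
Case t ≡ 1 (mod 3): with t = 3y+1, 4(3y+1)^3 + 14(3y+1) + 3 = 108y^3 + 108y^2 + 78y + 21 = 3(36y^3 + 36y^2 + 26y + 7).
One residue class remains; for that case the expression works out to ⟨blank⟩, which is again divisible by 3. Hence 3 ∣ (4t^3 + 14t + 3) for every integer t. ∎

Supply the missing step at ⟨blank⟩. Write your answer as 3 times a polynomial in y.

The residues treated are {0, 1}, so the missing case is t ≡ 2 (mod 3); write t = 3y+2.
Then 4(3y+2)^3 + 14(3y+2) + 3 = 108y^3 + 216y^2 + 186y + 63 = 3(36y^3 + 72y^2 + 62y + 21).

3(36y^3 + 72y^2 + 62y + 21)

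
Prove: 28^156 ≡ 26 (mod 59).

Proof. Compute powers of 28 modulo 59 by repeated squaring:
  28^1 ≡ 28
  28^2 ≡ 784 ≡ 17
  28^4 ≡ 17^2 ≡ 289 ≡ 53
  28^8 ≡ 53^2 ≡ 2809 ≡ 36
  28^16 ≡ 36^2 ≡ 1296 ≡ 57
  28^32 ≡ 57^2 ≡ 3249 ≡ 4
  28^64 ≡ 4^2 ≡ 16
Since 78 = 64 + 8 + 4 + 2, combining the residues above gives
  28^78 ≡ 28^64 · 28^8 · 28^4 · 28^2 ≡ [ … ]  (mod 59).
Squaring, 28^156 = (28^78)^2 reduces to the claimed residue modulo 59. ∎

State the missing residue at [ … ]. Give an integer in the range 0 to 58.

Multiply the listed residues: 16 · 36 · 53 · 17 = 576 → 30528 → 518976.
Reducing modulo 59: 518976 = 8796·59 + 12, so 28^78 ≡ 12.

12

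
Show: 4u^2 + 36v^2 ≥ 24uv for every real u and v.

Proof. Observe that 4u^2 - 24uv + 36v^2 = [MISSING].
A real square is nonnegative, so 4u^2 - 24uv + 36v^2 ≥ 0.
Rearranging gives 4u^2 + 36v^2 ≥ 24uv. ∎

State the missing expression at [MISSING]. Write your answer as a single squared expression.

The leading and trailing coefficients are 2^2 and 6^2, and 24 = 2·2·6, so the trinomial is (2u - 6v)^2.
Hence 4u^2 - 24uv + 36v^2 ≥ 0.

(2u - 6v)^2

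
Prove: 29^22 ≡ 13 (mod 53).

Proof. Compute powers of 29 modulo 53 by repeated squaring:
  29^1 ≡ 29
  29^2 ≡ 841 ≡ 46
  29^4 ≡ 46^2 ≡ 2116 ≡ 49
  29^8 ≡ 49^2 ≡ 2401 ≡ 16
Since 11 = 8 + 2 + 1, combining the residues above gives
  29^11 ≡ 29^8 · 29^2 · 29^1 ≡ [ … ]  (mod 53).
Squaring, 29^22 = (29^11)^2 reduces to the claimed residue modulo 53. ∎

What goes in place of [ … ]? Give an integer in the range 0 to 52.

38

29^8 · 29^2 · 29^1 ≡ 16 · 46 · 29 = 21344.
21344 mod 53 = 38, so 29^11 ≡ 38 (mod 53).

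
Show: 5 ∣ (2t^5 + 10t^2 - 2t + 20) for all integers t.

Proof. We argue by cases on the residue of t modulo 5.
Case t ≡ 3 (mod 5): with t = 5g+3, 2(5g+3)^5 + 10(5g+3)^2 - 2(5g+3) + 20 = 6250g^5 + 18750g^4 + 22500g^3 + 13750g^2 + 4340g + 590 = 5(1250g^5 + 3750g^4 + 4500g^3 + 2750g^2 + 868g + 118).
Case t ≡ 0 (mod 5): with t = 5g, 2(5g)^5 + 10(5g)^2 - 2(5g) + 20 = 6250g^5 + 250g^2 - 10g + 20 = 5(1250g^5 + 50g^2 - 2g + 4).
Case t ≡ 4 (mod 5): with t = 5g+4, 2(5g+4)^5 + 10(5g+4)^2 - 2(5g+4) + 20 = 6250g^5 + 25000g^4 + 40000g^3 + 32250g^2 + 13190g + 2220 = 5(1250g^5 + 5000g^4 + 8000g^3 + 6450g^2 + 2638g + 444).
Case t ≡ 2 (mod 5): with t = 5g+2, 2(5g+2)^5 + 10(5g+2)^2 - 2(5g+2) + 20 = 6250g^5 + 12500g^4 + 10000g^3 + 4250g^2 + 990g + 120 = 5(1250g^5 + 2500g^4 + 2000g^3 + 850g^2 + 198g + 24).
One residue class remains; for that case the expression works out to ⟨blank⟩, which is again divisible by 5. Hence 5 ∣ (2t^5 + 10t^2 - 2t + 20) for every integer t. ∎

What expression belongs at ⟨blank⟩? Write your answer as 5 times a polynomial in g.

Only t ≡ 1 (mod 5) is unaccounted for. Put t = 5g+1:
2(5g+1)^5 + 10(5g+1)^2 - 2(5g+1) + 20 expands to 6250g^5 + 6250g^4 + 2500g^3 + 750g^2 + 140g + 30,
and factoring out 5 leaves 5(1250g^5 + 1250g^4 + 500g^3 + 150g^2 + 28g + 6).

5(1250g^5 + 1250g^4 + 500g^3 + 150g^2 + 28g + 6)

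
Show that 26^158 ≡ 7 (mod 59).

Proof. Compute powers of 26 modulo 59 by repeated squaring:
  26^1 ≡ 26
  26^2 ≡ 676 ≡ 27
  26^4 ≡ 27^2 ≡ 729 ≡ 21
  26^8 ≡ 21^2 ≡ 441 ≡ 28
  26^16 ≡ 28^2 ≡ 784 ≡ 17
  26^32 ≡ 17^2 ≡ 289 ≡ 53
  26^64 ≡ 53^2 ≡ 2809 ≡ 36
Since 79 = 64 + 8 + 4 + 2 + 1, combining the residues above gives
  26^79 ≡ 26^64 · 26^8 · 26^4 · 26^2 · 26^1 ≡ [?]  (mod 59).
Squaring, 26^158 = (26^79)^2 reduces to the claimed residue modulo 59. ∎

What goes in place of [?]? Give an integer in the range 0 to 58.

Multiply the listed residues: 36 · 28 · 21 · 27 · 26 = 1008 → 21168 → 571536 → 14859936.
Reducing modulo 59: 14859936 = 251863·59 + 19, so 26^79 ≡ 19.

19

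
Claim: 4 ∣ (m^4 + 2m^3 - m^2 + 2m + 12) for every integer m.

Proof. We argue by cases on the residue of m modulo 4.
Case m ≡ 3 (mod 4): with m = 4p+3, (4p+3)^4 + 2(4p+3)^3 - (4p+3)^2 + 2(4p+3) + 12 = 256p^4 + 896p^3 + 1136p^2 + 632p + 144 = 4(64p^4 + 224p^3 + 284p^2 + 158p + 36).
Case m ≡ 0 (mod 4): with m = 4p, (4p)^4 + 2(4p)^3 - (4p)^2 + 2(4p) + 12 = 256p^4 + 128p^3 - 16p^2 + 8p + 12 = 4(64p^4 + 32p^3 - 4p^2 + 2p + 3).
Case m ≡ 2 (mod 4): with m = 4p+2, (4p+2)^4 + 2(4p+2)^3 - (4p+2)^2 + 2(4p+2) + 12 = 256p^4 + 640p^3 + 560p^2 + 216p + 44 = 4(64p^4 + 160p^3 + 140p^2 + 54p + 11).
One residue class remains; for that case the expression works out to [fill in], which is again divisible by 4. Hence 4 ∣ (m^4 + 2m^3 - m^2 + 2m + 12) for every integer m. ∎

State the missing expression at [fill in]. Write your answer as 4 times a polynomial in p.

4(64p^4 + 96p^3 + 44p^2 + 10p + 4)

Only m ≡ 1 (mod 4) is unaccounted for. Put m = 4p+1:
(4p+1)^4 + 2(4p+1)^3 - (4p+1)^2 + 2(4p+1) + 12 expands to 256p^4 + 384p^3 + 176p^2 + 40p + 16,
and factoring out 4 leaves 4(64p^4 + 96p^3 + 44p^2 + 10p + 4).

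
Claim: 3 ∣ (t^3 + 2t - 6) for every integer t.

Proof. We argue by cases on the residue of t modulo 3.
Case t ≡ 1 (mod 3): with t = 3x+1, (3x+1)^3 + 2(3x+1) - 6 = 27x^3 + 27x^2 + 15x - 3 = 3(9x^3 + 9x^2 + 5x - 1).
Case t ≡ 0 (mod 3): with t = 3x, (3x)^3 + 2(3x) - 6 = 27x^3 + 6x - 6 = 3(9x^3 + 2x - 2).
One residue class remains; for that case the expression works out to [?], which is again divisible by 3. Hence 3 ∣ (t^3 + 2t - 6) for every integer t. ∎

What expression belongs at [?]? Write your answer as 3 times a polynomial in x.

Only t ≡ 2 (mod 3) is unaccounted for. Put t = 3x+2:
(3x+2)^3 + 2(3x+2) - 6 expands to 27x^3 + 54x^2 + 42x + 6,
and factoring out 3 leaves 3(9x^3 + 18x^2 + 14x + 2).

3(9x^3 + 18x^2 + 14x + 2)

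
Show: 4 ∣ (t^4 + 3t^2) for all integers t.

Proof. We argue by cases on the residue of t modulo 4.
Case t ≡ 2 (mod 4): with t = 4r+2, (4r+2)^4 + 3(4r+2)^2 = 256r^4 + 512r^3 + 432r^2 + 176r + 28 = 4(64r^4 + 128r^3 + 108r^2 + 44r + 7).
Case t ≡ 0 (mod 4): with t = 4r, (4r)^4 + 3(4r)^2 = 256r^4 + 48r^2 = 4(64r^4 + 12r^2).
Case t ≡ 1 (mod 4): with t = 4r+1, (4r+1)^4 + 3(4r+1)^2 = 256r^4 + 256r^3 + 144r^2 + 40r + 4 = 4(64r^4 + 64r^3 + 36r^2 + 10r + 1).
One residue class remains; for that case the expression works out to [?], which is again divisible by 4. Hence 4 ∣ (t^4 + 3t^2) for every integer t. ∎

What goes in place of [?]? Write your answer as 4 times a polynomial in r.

4(64r^4 + 192r^3 + 228r^2 + 126r + 27)

Only t ≡ 3 (mod 4) is unaccounted for. Put t = 4r+3:
(4r+3)^4 + 3(4r+3)^2 expands to 256r^4 + 768r^3 + 912r^2 + 504r + 108,
and factoring out 4 leaves 4(64r^4 + 192r^3 + 228r^2 + 126r + 27).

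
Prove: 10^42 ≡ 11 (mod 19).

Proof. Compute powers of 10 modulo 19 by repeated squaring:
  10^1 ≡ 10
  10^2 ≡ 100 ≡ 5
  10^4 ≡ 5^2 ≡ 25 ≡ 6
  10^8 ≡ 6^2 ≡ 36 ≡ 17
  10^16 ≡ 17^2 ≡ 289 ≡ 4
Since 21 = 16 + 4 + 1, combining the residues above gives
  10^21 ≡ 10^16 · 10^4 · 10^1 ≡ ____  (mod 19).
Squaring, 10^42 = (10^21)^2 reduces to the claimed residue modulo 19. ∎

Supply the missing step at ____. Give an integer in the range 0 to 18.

Multiply the listed residues: 4 · 6 · 10 = 24 → 240.
Reducing modulo 19: 240 = 12·19 + 12, so 10^21 ≡ 12.

12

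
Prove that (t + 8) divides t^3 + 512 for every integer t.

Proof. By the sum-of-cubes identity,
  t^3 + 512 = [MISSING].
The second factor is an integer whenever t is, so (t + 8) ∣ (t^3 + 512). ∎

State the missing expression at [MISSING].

(t + 8)(t^2 - 8t + 64)

Polynomial division of t^3 + 512 by t + 8 leaves remainder 0 and quotient t^2 - 8t + 64.
Hence t^3 + 512 = (t + 8)(t^2 - 8t + 64).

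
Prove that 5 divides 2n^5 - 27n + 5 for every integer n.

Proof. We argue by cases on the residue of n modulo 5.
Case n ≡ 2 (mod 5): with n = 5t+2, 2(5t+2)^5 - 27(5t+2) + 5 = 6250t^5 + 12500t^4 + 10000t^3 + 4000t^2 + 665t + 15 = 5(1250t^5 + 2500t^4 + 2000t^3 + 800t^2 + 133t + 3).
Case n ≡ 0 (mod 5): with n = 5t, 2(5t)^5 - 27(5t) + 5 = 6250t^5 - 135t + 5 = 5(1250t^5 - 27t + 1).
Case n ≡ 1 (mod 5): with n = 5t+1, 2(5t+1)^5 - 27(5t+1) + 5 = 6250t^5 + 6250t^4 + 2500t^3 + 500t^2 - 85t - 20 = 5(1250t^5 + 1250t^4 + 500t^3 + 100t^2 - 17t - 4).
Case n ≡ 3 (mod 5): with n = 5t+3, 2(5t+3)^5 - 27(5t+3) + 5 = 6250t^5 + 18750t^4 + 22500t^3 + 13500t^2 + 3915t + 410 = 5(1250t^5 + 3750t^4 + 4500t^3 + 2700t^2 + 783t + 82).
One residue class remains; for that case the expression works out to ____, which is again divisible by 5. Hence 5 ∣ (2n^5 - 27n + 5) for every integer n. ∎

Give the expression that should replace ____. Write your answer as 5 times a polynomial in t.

The residues treated are {2, 0, 1, 3}, so the missing case is n ≡ 4 (mod 5); write n = 5t+4.
Then 2(5t+4)^5 - 27(5t+4) + 5 = 6250t^5 + 25000t^4 + 40000t^3 + 32000t^2 + 12665t + 1945 = 5(1250t^5 + 5000t^4 + 8000t^3 + 6400t^2 + 2533t + 389).

5(1250t^5 + 5000t^4 + 8000t^3 + 6400t^2 + 2533t + 389)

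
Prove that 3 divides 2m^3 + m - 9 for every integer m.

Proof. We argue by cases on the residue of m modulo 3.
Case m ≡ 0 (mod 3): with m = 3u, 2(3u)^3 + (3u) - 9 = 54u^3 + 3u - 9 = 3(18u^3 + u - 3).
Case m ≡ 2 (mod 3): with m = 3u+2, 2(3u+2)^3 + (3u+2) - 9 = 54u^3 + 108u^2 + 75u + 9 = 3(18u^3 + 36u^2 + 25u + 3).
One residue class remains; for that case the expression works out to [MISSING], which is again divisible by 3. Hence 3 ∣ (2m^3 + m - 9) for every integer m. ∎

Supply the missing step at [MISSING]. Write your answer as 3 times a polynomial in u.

3(18u^3 + 18u^2 + 7u - 2)

The residues treated are {0, 2}, so the missing case is m ≡ 1 (mod 3); write m = 3u+1.
Then 2(3u+1)^3 + (3u+1) - 9 = 54u^3 + 54u^2 + 21u - 6 = 3(18u^3 + 18u^2 + 7u - 2).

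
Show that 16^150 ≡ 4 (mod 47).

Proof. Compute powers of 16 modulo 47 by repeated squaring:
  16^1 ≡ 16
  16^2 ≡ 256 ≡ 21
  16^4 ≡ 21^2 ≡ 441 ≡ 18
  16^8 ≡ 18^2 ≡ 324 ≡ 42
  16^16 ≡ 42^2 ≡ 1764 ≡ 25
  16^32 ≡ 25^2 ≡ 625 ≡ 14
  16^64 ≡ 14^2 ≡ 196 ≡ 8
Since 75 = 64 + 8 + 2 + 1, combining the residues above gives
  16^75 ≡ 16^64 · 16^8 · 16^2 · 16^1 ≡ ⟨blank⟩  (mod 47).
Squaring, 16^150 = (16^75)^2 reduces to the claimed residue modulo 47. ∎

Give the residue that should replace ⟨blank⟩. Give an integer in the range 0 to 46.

Multiply the listed residues: 8 · 42 · 21 · 16 = 336 → 7056 → 112896.
Reducing modulo 47: 112896 = 2402·47 + 2, so 16^75 ≡ 2.

2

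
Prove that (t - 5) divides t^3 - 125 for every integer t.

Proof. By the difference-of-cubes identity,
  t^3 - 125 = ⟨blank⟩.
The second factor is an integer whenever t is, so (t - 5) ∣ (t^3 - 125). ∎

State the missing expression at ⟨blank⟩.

(t - 5)(t^2 + 5t + 25)

Polynomial division of t^3 - 125 by t - 5 leaves remainder 0 and quotient t^2 + 5t + 25.
Hence t^3 - 125 = (t - 5)(t^2 + 5t + 25).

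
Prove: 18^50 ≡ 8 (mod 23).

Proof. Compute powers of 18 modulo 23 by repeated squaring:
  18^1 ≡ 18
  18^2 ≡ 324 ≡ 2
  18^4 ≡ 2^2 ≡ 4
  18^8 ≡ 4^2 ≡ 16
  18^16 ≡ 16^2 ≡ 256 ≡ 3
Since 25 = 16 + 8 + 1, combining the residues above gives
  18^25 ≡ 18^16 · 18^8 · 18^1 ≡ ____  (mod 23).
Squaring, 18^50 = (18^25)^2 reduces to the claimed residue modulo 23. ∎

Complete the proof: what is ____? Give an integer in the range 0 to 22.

13

18^16 · 18^8 · 18^1 ≡ 3 · 16 · 18 = 864.
864 mod 23 = 13, so 18^25 ≡ 13 (mod 23).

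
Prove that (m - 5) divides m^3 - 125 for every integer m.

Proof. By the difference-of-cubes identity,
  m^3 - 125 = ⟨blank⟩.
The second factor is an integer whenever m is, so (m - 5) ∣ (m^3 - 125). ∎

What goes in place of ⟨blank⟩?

Polynomial division of m^3 - 125 by m - 5 leaves remainder 0 and quotient m^2 + 5m + 25.
Hence m^3 - 125 = (m - 5)(m^2 + 5m + 25).

(m - 5)(m^2 + 5m + 25)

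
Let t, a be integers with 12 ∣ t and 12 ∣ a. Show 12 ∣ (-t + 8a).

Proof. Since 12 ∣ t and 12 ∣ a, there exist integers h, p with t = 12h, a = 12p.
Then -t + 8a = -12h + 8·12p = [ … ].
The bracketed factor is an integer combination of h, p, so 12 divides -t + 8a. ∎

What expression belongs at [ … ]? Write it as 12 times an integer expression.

Each term has a factor of 12: -12h + 8·12p = 12·(-h + 8p).
Since -h + 8p is an integer, 12 ∣ (-t + 8a).

12(-h + 8p)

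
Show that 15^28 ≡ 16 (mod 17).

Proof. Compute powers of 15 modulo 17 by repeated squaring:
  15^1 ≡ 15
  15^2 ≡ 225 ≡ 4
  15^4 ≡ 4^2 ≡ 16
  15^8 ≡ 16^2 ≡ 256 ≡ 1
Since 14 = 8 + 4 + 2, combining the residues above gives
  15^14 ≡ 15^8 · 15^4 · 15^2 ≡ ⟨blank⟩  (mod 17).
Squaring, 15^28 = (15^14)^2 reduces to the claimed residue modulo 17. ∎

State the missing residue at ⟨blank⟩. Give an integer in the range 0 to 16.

13

15^8 · 15^4 · 15^2 ≡ 1 · 16 · 4 = 64.
64 mod 17 = 13, so 15^14 ≡ 13 (mod 17).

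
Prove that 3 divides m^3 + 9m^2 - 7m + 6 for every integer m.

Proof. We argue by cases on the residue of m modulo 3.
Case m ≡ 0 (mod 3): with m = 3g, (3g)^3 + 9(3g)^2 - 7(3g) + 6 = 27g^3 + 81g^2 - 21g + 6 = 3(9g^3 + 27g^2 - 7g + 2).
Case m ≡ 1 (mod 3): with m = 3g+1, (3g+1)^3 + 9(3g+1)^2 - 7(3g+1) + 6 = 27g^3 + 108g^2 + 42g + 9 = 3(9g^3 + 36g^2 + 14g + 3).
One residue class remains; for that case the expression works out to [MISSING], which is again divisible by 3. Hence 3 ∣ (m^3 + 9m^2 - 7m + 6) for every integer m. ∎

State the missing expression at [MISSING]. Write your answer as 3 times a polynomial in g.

3(9g^3 + 45g^2 + 41g + 12)

Only m ≡ 2 (mod 3) is unaccounted for. Put m = 3g+2:
(3g+2)^3 + 9(3g+2)^2 - 7(3g+2) + 6 expands to 27g^3 + 135g^2 + 123g + 36,
and factoring out 3 leaves 3(9g^3 + 45g^2 + 41g + 12).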